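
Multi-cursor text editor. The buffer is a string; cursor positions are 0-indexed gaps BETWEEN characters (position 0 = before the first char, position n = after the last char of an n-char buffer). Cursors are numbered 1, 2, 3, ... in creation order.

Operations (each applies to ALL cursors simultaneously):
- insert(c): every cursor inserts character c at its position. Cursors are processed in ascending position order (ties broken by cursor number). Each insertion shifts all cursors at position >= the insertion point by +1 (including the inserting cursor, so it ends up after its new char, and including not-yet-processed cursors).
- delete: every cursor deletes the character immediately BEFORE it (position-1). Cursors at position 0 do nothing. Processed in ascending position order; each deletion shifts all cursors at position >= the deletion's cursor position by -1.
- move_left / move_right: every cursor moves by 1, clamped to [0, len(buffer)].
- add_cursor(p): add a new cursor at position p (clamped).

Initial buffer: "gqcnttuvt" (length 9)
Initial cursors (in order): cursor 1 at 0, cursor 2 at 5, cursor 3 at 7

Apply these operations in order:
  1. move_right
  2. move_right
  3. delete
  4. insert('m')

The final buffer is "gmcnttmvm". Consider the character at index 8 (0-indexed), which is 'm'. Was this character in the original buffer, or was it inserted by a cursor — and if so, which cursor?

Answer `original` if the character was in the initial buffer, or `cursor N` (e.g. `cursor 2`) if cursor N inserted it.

Answer: cursor 3

Derivation:
After op 1 (move_right): buffer="gqcnttuvt" (len 9), cursors c1@1 c2@6 c3@8, authorship .........
After op 2 (move_right): buffer="gqcnttuvt" (len 9), cursors c1@2 c2@7 c3@9, authorship .........
After op 3 (delete): buffer="gcnttv" (len 6), cursors c1@1 c2@5 c3@6, authorship ......
After op 4 (insert('m')): buffer="gmcnttmvm" (len 9), cursors c1@2 c2@7 c3@9, authorship .1....2.3
Authorship (.=original, N=cursor N): . 1 . . . . 2 . 3
Index 8: author = 3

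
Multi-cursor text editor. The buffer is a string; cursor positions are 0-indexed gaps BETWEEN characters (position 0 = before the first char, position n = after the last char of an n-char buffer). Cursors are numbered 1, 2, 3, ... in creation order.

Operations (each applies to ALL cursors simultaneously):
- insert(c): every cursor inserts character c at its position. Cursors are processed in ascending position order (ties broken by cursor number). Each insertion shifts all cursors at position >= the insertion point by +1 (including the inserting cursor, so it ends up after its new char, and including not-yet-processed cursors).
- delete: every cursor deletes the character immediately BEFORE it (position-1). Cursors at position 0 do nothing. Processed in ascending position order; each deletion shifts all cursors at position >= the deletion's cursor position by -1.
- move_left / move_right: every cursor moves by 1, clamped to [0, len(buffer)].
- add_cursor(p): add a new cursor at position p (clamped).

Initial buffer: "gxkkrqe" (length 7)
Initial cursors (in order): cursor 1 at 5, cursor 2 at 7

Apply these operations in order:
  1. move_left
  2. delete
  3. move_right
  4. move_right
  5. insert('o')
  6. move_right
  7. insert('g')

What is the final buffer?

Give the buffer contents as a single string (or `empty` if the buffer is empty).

After op 1 (move_left): buffer="gxkkrqe" (len 7), cursors c1@4 c2@6, authorship .......
After op 2 (delete): buffer="gxkre" (len 5), cursors c1@3 c2@4, authorship .....
After op 3 (move_right): buffer="gxkre" (len 5), cursors c1@4 c2@5, authorship .....
After op 4 (move_right): buffer="gxkre" (len 5), cursors c1@5 c2@5, authorship .....
After op 5 (insert('o')): buffer="gxkreoo" (len 7), cursors c1@7 c2@7, authorship .....12
After op 6 (move_right): buffer="gxkreoo" (len 7), cursors c1@7 c2@7, authorship .....12
After op 7 (insert('g')): buffer="gxkreoogg" (len 9), cursors c1@9 c2@9, authorship .....1212

Answer: gxkreoogg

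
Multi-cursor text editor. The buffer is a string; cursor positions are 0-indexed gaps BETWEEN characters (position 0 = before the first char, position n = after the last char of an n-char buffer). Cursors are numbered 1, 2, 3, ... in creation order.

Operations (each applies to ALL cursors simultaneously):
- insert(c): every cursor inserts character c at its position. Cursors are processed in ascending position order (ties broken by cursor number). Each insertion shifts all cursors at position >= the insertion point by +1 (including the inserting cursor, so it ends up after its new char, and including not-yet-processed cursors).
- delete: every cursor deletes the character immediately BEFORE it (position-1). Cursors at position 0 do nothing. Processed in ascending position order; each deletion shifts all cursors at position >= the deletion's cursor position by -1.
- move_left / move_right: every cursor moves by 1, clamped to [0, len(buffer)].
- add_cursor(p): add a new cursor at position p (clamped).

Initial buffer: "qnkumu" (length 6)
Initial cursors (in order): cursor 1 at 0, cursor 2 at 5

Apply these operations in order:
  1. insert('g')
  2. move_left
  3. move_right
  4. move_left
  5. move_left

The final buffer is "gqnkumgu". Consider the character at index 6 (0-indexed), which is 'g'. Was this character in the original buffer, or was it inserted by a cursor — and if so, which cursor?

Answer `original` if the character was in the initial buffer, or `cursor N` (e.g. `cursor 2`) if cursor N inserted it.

After op 1 (insert('g')): buffer="gqnkumgu" (len 8), cursors c1@1 c2@7, authorship 1.....2.
After op 2 (move_left): buffer="gqnkumgu" (len 8), cursors c1@0 c2@6, authorship 1.....2.
After op 3 (move_right): buffer="gqnkumgu" (len 8), cursors c1@1 c2@7, authorship 1.....2.
After op 4 (move_left): buffer="gqnkumgu" (len 8), cursors c1@0 c2@6, authorship 1.....2.
After op 5 (move_left): buffer="gqnkumgu" (len 8), cursors c1@0 c2@5, authorship 1.....2.
Authorship (.=original, N=cursor N): 1 . . . . . 2 .
Index 6: author = 2

Answer: cursor 2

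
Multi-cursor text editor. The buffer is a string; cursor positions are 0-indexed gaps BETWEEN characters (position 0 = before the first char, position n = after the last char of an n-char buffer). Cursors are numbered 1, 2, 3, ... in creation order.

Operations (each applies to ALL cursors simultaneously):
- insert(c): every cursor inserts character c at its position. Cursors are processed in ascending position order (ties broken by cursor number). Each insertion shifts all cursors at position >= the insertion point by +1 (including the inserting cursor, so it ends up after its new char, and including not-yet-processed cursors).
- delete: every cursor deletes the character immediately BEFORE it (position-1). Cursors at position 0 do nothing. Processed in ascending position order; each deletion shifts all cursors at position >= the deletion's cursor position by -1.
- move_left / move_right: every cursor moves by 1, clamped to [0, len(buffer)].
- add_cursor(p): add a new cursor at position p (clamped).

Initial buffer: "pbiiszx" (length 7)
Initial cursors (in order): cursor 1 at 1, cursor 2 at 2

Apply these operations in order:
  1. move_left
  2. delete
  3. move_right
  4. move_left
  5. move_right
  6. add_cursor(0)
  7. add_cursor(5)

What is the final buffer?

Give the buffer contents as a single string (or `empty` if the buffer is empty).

Answer: biiszx

Derivation:
After op 1 (move_left): buffer="pbiiszx" (len 7), cursors c1@0 c2@1, authorship .......
After op 2 (delete): buffer="biiszx" (len 6), cursors c1@0 c2@0, authorship ......
After op 3 (move_right): buffer="biiszx" (len 6), cursors c1@1 c2@1, authorship ......
After op 4 (move_left): buffer="biiszx" (len 6), cursors c1@0 c2@0, authorship ......
After op 5 (move_right): buffer="biiszx" (len 6), cursors c1@1 c2@1, authorship ......
After op 6 (add_cursor(0)): buffer="biiszx" (len 6), cursors c3@0 c1@1 c2@1, authorship ......
After op 7 (add_cursor(5)): buffer="biiszx" (len 6), cursors c3@0 c1@1 c2@1 c4@5, authorship ......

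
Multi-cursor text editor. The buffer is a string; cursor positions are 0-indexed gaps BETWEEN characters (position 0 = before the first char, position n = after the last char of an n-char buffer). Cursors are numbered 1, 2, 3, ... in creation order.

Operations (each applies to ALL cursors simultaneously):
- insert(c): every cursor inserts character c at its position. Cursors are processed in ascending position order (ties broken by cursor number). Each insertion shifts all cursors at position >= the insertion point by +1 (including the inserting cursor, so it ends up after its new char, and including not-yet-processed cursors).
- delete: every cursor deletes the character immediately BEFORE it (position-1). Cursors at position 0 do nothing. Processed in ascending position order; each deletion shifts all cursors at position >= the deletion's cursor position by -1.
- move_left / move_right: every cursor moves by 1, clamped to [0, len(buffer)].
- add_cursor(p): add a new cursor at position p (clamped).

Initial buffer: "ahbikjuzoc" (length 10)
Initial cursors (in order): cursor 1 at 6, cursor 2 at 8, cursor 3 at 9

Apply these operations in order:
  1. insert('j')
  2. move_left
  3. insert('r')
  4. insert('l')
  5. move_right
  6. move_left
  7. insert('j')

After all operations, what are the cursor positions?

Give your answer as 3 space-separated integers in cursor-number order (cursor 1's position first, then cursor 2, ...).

Answer: 9 15 20

Derivation:
After op 1 (insert('j')): buffer="ahbikjjuzjojc" (len 13), cursors c1@7 c2@10 c3@12, authorship ......1..2.3.
After op 2 (move_left): buffer="ahbikjjuzjojc" (len 13), cursors c1@6 c2@9 c3@11, authorship ......1..2.3.
After op 3 (insert('r')): buffer="ahbikjrjuzrjorjc" (len 16), cursors c1@7 c2@11 c3@14, authorship ......11..22.33.
After op 4 (insert('l')): buffer="ahbikjrljuzrljorljc" (len 19), cursors c1@8 c2@13 c3@17, authorship ......111..222.333.
After op 5 (move_right): buffer="ahbikjrljuzrljorljc" (len 19), cursors c1@9 c2@14 c3@18, authorship ......111..222.333.
After op 6 (move_left): buffer="ahbikjrljuzrljorljc" (len 19), cursors c1@8 c2@13 c3@17, authorship ......111..222.333.
After op 7 (insert('j')): buffer="ahbikjrljjuzrljjorljjc" (len 22), cursors c1@9 c2@15 c3@20, authorship ......1111..2222.3333.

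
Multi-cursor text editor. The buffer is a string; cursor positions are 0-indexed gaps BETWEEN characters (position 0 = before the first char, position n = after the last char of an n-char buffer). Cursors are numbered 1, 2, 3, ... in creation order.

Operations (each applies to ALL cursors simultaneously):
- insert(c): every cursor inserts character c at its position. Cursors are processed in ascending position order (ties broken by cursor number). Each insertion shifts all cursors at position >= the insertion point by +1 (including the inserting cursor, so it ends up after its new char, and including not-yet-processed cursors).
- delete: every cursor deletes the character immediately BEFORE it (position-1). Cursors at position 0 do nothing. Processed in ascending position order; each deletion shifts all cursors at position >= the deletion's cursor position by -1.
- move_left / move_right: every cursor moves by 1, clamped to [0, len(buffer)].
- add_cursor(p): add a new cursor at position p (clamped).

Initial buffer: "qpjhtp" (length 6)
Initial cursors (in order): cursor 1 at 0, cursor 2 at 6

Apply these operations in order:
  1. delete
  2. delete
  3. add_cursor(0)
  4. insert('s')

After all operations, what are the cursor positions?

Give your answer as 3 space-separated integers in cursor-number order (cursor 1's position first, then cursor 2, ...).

After op 1 (delete): buffer="qpjht" (len 5), cursors c1@0 c2@5, authorship .....
After op 2 (delete): buffer="qpjh" (len 4), cursors c1@0 c2@4, authorship ....
After op 3 (add_cursor(0)): buffer="qpjh" (len 4), cursors c1@0 c3@0 c2@4, authorship ....
After op 4 (insert('s')): buffer="ssqpjhs" (len 7), cursors c1@2 c3@2 c2@7, authorship 13....2

Answer: 2 7 2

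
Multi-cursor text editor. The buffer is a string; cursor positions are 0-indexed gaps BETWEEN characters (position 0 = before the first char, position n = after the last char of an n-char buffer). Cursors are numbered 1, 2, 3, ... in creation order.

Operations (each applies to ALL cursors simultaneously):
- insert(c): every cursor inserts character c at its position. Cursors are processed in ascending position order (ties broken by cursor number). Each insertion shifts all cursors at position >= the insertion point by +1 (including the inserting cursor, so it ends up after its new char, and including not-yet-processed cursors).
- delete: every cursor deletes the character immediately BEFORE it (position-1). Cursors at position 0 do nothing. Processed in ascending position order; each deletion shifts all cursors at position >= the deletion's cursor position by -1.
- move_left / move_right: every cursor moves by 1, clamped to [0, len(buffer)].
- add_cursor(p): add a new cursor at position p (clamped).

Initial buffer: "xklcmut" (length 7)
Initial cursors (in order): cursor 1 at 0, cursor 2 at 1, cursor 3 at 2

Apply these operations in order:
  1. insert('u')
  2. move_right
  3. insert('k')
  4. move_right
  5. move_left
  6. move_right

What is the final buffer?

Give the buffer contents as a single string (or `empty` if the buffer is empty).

After op 1 (insert('u')): buffer="uxukulcmut" (len 10), cursors c1@1 c2@3 c3@5, authorship 1.2.3.....
After op 2 (move_right): buffer="uxukulcmut" (len 10), cursors c1@2 c2@4 c3@6, authorship 1.2.3.....
After op 3 (insert('k')): buffer="uxkukkulkcmut" (len 13), cursors c1@3 c2@6 c3@9, authorship 1.12.23.3....
After op 4 (move_right): buffer="uxkukkulkcmut" (len 13), cursors c1@4 c2@7 c3@10, authorship 1.12.23.3....
After op 5 (move_left): buffer="uxkukkulkcmut" (len 13), cursors c1@3 c2@6 c3@9, authorship 1.12.23.3....
After op 6 (move_right): buffer="uxkukkulkcmut" (len 13), cursors c1@4 c2@7 c3@10, authorship 1.12.23.3....

Answer: uxkukkulkcmut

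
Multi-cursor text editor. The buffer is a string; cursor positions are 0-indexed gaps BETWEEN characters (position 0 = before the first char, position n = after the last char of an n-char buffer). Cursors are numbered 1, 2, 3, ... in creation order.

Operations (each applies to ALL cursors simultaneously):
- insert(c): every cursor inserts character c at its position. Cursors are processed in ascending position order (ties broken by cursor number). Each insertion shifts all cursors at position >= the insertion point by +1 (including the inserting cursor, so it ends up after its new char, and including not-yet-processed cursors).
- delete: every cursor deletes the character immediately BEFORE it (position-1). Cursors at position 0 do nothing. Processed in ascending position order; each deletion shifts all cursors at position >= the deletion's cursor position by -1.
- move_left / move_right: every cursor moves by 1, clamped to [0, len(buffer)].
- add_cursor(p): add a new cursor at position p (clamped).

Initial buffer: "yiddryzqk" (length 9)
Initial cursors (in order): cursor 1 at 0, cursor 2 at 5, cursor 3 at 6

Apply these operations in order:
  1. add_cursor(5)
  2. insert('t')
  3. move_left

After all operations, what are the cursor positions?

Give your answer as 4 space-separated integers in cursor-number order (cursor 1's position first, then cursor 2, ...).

Answer: 0 7 9 7

Derivation:
After op 1 (add_cursor(5)): buffer="yiddryzqk" (len 9), cursors c1@0 c2@5 c4@5 c3@6, authorship .........
After op 2 (insert('t')): buffer="tyiddrttytzqk" (len 13), cursors c1@1 c2@8 c4@8 c3@10, authorship 1.....24.3...
After op 3 (move_left): buffer="tyiddrttytzqk" (len 13), cursors c1@0 c2@7 c4@7 c3@9, authorship 1.....24.3...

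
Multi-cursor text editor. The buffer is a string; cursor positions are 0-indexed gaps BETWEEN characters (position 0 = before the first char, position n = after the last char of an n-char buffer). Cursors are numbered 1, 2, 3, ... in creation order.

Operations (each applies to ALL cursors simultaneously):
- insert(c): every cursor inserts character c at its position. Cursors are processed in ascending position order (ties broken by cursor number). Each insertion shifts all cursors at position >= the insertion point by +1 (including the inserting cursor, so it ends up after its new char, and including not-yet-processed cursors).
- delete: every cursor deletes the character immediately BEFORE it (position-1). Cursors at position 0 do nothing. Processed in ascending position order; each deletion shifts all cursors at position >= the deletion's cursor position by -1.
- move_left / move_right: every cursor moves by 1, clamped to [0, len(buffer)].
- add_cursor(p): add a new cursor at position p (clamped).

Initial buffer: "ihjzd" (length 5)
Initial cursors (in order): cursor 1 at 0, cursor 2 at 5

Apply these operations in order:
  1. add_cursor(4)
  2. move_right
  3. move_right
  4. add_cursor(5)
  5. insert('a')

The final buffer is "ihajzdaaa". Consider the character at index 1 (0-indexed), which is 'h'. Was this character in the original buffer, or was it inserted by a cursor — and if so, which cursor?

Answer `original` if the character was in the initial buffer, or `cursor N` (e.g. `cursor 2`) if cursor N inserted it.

After op 1 (add_cursor(4)): buffer="ihjzd" (len 5), cursors c1@0 c3@4 c2@5, authorship .....
After op 2 (move_right): buffer="ihjzd" (len 5), cursors c1@1 c2@5 c3@5, authorship .....
After op 3 (move_right): buffer="ihjzd" (len 5), cursors c1@2 c2@5 c3@5, authorship .....
After op 4 (add_cursor(5)): buffer="ihjzd" (len 5), cursors c1@2 c2@5 c3@5 c4@5, authorship .....
After op 5 (insert('a')): buffer="ihajzdaaa" (len 9), cursors c1@3 c2@9 c3@9 c4@9, authorship ..1...234
Authorship (.=original, N=cursor N): . . 1 . . . 2 3 4
Index 1: author = original

Answer: original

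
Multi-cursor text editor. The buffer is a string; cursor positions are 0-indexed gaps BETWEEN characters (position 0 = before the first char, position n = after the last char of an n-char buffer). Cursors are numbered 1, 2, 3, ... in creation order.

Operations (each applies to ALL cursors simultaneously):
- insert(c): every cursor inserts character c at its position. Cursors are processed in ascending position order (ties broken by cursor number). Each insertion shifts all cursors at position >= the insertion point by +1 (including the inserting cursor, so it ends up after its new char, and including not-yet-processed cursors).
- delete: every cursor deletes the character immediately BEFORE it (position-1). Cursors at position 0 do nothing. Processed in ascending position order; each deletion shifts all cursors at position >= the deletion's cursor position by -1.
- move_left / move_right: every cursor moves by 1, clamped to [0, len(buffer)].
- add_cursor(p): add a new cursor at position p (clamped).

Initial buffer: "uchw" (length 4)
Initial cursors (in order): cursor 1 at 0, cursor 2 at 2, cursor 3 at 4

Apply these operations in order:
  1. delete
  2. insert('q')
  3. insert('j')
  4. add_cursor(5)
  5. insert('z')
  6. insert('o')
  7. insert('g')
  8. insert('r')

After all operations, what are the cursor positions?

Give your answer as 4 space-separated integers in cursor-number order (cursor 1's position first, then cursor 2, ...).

Answer: 6 17 24 17

Derivation:
After op 1 (delete): buffer="uh" (len 2), cursors c1@0 c2@1 c3@2, authorship ..
After op 2 (insert('q')): buffer="quqhq" (len 5), cursors c1@1 c2@3 c3@5, authorship 1.2.3
After op 3 (insert('j')): buffer="qjuqjhqj" (len 8), cursors c1@2 c2@5 c3@8, authorship 11.22.33
After op 4 (add_cursor(5)): buffer="qjuqjhqj" (len 8), cursors c1@2 c2@5 c4@5 c3@8, authorship 11.22.33
After op 5 (insert('z')): buffer="qjzuqjzzhqjz" (len 12), cursors c1@3 c2@8 c4@8 c3@12, authorship 111.2224.333
After op 6 (insert('o')): buffer="qjzouqjzzoohqjzo" (len 16), cursors c1@4 c2@11 c4@11 c3@16, authorship 1111.222424.3333
After op 7 (insert('g')): buffer="qjzoguqjzzoogghqjzog" (len 20), cursors c1@5 c2@14 c4@14 c3@20, authorship 11111.22242424.33333
After op 8 (insert('r')): buffer="qjzogruqjzzooggrrhqjzogr" (len 24), cursors c1@6 c2@17 c4@17 c3@24, authorship 111111.2224242424.333333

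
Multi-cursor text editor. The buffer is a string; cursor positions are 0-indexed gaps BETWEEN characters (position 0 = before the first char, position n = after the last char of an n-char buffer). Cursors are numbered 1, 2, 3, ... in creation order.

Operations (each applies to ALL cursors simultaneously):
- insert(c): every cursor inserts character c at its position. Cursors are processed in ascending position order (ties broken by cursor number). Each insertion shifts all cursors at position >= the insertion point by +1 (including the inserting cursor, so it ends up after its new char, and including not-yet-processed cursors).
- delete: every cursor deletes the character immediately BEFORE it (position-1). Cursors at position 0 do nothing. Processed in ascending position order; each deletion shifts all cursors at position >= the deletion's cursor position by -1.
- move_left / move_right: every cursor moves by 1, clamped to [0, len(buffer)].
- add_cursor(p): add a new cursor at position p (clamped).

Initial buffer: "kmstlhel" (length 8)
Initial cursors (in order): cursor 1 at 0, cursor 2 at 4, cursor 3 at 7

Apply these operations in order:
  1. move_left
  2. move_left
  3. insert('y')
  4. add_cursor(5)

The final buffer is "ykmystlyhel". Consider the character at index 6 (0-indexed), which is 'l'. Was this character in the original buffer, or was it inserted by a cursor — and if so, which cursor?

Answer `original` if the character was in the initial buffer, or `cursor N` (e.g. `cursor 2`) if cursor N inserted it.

Answer: original

Derivation:
After op 1 (move_left): buffer="kmstlhel" (len 8), cursors c1@0 c2@3 c3@6, authorship ........
After op 2 (move_left): buffer="kmstlhel" (len 8), cursors c1@0 c2@2 c3@5, authorship ........
After op 3 (insert('y')): buffer="ykmystlyhel" (len 11), cursors c1@1 c2@4 c3@8, authorship 1..2...3...
After op 4 (add_cursor(5)): buffer="ykmystlyhel" (len 11), cursors c1@1 c2@4 c4@5 c3@8, authorship 1..2...3...
Authorship (.=original, N=cursor N): 1 . . 2 . . . 3 . . .
Index 6: author = original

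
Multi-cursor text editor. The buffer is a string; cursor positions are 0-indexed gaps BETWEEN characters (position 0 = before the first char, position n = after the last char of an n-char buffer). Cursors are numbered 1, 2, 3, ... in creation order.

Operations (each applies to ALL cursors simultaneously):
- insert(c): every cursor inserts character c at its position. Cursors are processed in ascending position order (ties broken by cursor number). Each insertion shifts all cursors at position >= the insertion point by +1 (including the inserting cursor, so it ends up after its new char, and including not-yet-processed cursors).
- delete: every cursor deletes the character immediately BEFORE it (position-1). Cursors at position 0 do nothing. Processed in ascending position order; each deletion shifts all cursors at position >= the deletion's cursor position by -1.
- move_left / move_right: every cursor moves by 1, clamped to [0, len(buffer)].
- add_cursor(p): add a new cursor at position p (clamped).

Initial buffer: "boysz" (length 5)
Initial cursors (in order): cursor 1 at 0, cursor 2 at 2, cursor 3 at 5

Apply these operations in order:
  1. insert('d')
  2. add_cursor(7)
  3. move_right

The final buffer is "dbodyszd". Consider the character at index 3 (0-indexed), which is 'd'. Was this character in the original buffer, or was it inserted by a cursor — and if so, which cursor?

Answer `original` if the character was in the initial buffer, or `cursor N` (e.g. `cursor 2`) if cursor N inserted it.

Answer: cursor 2

Derivation:
After op 1 (insert('d')): buffer="dbodyszd" (len 8), cursors c1@1 c2@4 c3@8, authorship 1..2...3
After op 2 (add_cursor(7)): buffer="dbodyszd" (len 8), cursors c1@1 c2@4 c4@7 c3@8, authorship 1..2...3
After op 3 (move_right): buffer="dbodyszd" (len 8), cursors c1@2 c2@5 c3@8 c4@8, authorship 1..2...3
Authorship (.=original, N=cursor N): 1 . . 2 . . . 3
Index 3: author = 2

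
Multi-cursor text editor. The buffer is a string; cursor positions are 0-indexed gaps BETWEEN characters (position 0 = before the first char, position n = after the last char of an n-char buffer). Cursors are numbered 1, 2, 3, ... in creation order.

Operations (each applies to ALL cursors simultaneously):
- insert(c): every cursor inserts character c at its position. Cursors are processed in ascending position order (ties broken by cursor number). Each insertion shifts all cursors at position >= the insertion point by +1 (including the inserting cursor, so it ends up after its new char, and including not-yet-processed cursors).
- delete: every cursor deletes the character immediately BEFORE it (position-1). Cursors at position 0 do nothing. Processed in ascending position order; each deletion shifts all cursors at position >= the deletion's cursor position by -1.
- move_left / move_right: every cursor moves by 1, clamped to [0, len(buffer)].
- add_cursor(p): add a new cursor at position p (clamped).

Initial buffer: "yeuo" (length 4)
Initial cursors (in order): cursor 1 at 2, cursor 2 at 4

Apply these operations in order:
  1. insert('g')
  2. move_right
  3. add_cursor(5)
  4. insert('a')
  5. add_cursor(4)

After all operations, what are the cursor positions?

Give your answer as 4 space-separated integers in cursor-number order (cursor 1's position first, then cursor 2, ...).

Answer: 5 9 7 4

Derivation:
After op 1 (insert('g')): buffer="yeguog" (len 6), cursors c1@3 c2@6, authorship ..1..2
After op 2 (move_right): buffer="yeguog" (len 6), cursors c1@4 c2@6, authorship ..1..2
After op 3 (add_cursor(5)): buffer="yeguog" (len 6), cursors c1@4 c3@5 c2@6, authorship ..1..2
After op 4 (insert('a')): buffer="yeguaoaga" (len 9), cursors c1@5 c3@7 c2@9, authorship ..1.1.322
After op 5 (add_cursor(4)): buffer="yeguaoaga" (len 9), cursors c4@4 c1@5 c3@7 c2@9, authorship ..1.1.322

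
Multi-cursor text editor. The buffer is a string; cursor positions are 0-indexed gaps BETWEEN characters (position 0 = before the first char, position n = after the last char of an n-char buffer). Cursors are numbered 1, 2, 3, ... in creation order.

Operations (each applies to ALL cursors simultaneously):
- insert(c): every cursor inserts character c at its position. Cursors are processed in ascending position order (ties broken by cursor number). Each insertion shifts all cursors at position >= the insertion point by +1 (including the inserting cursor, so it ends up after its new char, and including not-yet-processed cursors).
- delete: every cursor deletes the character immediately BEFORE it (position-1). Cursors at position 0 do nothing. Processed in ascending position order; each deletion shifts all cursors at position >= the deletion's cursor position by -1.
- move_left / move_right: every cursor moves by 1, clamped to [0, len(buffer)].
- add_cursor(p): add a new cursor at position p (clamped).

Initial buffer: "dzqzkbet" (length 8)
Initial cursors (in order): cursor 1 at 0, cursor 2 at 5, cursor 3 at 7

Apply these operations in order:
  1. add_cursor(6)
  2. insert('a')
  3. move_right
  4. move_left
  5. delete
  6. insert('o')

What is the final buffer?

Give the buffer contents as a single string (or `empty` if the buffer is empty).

After op 1 (add_cursor(6)): buffer="dzqzkbet" (len 8), cursors c1@0 c2@5 c4@6 c3@7, authorship ........
After op 2 (insert('a')): buffer="adzqzkabaeat" (len 12), cursors c1@1 c2@7 c4@9 c3@11, authorship 1.....2.4.3.
After op 3 (move_right): buffer="adzqzkabaeat" (len 12), cursors c1@2 c2@8 c4@10 c3@12, authorship 1.....2.4.3.
After op 4 (move_left): buffer="adzqzkabaeat" (len 12), cursors c1@1 c2@7 c4@9 c3@11, authorship 1.....2.4.3.
After op 5 (delete): buffer="dzqzkbet" (len 8), cursors c1@0 c2@5 c4@6 c3@7, authorship ........
After op 6 (insert('o')): buffer="odzqzkoboeot" (len 12), cursors c1@1 c2@7 c4@9 c3@11, authorship 1.....2.4.3.

Answer: odzqzkoboeot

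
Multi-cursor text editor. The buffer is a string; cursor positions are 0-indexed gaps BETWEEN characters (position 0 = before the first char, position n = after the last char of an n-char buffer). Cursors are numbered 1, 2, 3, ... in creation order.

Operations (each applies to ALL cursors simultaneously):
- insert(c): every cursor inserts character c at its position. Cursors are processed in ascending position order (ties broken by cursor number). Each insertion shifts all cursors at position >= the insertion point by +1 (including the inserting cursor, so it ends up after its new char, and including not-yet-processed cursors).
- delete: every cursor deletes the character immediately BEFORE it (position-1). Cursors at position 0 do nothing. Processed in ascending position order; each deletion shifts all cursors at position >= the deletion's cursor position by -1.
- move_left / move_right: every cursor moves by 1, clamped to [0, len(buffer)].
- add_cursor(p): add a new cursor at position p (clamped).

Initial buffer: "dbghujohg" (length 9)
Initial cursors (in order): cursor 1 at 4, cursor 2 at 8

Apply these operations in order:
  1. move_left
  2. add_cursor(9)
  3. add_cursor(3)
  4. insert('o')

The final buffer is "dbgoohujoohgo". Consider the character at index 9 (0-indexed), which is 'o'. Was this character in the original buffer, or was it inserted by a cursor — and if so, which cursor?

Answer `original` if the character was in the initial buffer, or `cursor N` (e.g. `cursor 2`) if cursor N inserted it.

Answer: cursor 2

Derivation:
After op 1 (move_left): buffer="dbghujohg" (len 9), cursors c1@3 c2@7, authorship .........
After op 2 (add_cursor(9)): buffer="dbghujohg" (len 9), cursors c1@3 c2@7 c3@9, authorship .........
After op 3 (add_cursor(3)): buffer="dbghujohg" (len 9), cursors c1@3 c4@3 c2@7 c3@9, authorship .........
After op 4 (insert('o')): buffer="dbgoohujoohgo" (len 13), cursors c1@5 c4@5 c2@10 c3@13, authorship ...14....2..3
Authorship (.=original, N=cursor N): . . . 1 4 . . . . 2 . . 3
Index 9: author = 2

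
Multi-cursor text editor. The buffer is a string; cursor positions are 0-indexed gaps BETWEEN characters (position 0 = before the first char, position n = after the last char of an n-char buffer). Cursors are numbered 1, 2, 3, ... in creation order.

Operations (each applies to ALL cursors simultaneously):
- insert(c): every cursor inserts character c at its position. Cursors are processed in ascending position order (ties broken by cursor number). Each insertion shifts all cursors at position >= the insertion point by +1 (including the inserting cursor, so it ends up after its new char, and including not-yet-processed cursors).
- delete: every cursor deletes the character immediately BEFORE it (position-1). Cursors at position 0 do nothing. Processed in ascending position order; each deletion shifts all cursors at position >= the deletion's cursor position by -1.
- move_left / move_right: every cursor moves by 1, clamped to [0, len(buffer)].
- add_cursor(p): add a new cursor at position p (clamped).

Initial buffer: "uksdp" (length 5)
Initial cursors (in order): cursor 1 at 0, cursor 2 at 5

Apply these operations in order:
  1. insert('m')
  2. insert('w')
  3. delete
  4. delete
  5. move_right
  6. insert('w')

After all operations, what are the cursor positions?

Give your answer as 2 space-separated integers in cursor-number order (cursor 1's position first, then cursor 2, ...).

After op 1 (insert('m')): buffer="muksdpm" (len 7), cursors c1@1 c2@7, authorship 1.....2
After op 2 (insert('w')): buffer="mwuksdpmw" (len 9), cursors c1@2 c2@9, authorship 11.....22
After op 3 (delete): buffer="muksdpm" (len 7), cursors c1@1 c2@7, authorship 1.....2
After op 4 (delete): buffer="uksdp" (len 5), cursors c1@0 c2@5, authorship .....
After op 5 (move_right): buffer="uksdp" (len 5), cursors c1@1 c2@5, authorship .....
After op 6 (insert('w')): buffer="uwksdpw" (len 7), cursors c1@2 c2@7, authorship .1....2

Answer: 2 7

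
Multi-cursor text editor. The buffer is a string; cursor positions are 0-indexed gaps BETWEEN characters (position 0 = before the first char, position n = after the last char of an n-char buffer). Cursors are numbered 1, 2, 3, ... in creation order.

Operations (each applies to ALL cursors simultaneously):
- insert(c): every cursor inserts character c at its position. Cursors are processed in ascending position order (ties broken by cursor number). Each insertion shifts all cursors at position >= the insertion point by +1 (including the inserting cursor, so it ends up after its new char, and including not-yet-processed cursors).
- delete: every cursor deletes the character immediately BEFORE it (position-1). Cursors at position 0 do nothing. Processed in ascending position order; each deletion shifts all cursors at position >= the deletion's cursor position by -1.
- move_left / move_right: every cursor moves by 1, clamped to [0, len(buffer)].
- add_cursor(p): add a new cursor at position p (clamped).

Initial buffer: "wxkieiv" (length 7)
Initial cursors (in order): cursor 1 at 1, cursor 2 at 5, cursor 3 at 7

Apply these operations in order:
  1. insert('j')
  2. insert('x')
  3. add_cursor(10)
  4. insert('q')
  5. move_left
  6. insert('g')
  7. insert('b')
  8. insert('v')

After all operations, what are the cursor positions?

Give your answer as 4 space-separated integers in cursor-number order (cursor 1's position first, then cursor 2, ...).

After op 1 (insert('j')): buffer="wjxkiejivj" (len 10), cursors c1@2 c2@7 c3@10, authorship .1....2..3
After op 2 (insert('x')): buffer="wjxxkiejxivjx" (len 13), cursors c1@3 c2@9 c3@13, authorship .11....22..33
After op 3 (add_cursor(10)): buffer="wjxxkiejxivjx" (len 13), cursors c1@3 c2@9 c4@10 c3@13, authorship .11....22..33
After op 4 (insert('q')): buffer="wjxqxkiejxqiqvjxq" (len 17), cursors c1@4 c2@11 c4@13 c3@17, authorship .111....222.4.333
After op 5 (move_left): buffer="wjxqxkiejxqiqvjxq" (len 17), cursors c1@3 c2@10 c4@12 c3@16, authorship .111....222.4.333
After op 6 (insert('g')): buffer="wjxgqxkiejxgqigqvjxgq" (len 21), cursors c1@4 c2@12 c4@15 c3@20, authorship .1111....2222.44.3333
After op 7 (insert('b')): buffer="wjxgbqxkiejxgbqigbqvjxgbq" (len 25), cursors c1@5 c2@14 c4@18 c3@24, authorship .11111....22222.444.33333
After op 8 (insert('v')): buffer="wjxgbvqxkiejxgbvqigbvqvjxgbvq" (len 29), cursors c1@6 c2@16 c4@21 c3@28, authorship .111111....222222.4444.333333

Answer: 6 16 28 21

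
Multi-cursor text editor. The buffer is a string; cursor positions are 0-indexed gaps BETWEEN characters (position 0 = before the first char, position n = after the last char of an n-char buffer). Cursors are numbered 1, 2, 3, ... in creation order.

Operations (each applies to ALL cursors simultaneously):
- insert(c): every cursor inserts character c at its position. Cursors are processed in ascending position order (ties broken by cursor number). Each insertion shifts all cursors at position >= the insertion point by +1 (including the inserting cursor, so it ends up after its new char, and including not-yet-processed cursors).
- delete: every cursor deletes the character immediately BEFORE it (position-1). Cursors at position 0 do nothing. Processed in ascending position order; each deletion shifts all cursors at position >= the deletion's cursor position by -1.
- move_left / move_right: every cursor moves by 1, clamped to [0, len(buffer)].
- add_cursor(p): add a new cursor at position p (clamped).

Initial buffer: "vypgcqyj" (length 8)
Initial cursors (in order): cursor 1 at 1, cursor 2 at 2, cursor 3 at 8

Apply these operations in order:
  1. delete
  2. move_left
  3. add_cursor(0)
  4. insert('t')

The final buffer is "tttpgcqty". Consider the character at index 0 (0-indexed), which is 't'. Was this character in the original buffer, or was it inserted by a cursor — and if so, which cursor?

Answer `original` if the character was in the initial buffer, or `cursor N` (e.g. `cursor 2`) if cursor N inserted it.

Answer: cursor 1

Derivation:
After op 1 (delete): buffer="pgcqy" (len 5), cursors c1@0 c2@0 c3@5, authorship .....
After op 2 (move_left): buffer="pgcqy" (len 5), cursors c1@0 c2@0 c3@4, authorship .....
After op 3 (add_cursor(0)): buffer="pgcqy" (len 5), cursors c1@0 c2@0 c4@0 c3@4, authorship .....
After op 4 (insert('t')): buffer="tttpgcqty" (len 9), cursors c1@3 c2@3 c4@3 c3@8, authorship 124....3.
Authorship (.=original, N=cursor N): 1 2 4 . . . . 3 .
Index 0: author = 1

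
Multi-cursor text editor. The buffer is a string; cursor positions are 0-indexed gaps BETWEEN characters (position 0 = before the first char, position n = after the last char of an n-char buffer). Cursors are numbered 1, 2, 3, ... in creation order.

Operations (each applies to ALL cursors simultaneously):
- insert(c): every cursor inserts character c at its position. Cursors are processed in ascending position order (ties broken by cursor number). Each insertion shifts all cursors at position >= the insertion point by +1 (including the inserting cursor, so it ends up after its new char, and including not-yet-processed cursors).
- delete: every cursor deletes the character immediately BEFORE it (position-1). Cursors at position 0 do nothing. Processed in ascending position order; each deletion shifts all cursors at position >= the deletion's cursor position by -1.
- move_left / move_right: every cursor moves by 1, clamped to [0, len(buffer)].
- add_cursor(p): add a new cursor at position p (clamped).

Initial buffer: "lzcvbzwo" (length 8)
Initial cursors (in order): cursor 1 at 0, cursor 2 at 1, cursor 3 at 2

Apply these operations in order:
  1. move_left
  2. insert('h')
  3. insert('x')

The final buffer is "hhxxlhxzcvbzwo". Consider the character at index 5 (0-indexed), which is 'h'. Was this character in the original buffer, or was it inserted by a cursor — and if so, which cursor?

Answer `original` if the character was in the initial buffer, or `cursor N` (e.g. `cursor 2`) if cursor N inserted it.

After op 1 (move_left): buffer="lzcvbzwo" (len 8), cursors c1@0 c2@0 c3@1, authorship ........
After op 2 (insert('h')): buffer="hhlhzcvbzwo" (len 11), cursors c1@2 c2@2 c3@4, authorship 12.3.......
After op 3 (insert('x')): buffer="hhxxlhxzcvbzwo" (len 14), cursors c1@4 c2@4 c3@7, authorship 1212.33.......
Authorship (.=original, N=cursor N): 1 2 1 2 . 3 3 . . . . . . .
Index 5: author = 3

Answer: cursor 3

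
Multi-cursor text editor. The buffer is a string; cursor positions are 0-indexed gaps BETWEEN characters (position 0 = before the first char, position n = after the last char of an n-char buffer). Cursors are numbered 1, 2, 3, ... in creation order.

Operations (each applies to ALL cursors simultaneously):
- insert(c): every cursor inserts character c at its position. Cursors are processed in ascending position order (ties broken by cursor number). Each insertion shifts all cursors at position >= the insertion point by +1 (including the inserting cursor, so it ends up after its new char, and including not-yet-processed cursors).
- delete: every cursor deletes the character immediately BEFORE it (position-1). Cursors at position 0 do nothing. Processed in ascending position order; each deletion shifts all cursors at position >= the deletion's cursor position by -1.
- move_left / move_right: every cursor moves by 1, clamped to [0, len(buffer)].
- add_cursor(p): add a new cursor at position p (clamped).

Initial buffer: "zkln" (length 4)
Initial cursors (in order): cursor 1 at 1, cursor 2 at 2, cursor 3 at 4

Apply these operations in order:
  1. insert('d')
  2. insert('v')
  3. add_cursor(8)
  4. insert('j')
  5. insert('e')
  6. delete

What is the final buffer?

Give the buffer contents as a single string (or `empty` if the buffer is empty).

After op 1 (insert('d')): buffer="zdkdlnd" (len 7), cursors c1@2 c2@4 c3@7, authorship .1.2..3
After op 2 (insert('v')): buffer="zdvkdvlndv" (len 10), cursors c1@3 c2@6 c3@10, authorship .11.22..33
After op 3 (add_cursor(8)): buffer="zdvkdvlndv" (len 10), cursors c1@3 c2@6 c4@8 c3@10, authorship .11.22..33
After op 4 (insert('j')): buffer="zdvjkdvjlnjdvj" (len 14), cursors c1@4 c2@8 c4@11 c3@14, authorship .111.222..4333
After op 5 (insert('e')): buffer="zdvjekdvjelnjedvje" (len 18), cursors c1@5 c2@10 c4@14 c3@18, authorship .1111.2222..443333
After op 6 (delete): buffer="zdvjkdvjlnjdvj" (len 14), cursors c1@4 c2@8 c4@11 c3@14, authorship .111.222..4333

Answer: zdvjkdvjlnjdvj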